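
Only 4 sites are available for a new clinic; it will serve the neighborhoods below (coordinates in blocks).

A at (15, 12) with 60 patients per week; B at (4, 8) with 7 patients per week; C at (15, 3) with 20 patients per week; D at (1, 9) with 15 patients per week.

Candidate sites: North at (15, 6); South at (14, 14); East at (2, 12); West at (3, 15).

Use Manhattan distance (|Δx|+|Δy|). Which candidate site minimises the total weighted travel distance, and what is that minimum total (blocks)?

Total weighted distance at each candidate:
  North (15, 6): total = 766
  South (14, 14): total = 802
  East (2, 12): total = 1322
  West (3, 15): total = 1556
Minimum is at North with total 766 blocks.

North, total 766 blocks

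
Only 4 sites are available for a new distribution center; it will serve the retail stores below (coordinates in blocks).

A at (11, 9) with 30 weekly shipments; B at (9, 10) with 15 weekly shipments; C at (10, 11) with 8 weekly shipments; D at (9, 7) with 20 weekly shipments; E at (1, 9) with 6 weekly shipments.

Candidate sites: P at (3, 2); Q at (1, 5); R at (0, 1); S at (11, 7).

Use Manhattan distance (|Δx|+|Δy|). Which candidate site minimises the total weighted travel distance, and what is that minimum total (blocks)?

S, total 287 blocks

Total weighted distance at each candidate:
  P (3, 2): total = 1062
  Q (1, 5): total = 959
  R (0, 1): total = 1354
  S (11, 7): total = 287
Minimum is at S with total 287 blocks.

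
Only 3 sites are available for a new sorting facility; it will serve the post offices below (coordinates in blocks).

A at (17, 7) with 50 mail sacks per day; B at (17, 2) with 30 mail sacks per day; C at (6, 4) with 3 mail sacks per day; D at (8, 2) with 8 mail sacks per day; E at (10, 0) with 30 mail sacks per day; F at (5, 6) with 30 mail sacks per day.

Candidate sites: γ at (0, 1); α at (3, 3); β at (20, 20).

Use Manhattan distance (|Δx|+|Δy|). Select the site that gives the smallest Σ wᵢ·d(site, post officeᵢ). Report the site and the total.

Total weighted distance at each candidate:
  γ (0, 1): total = 2419
  α (3, 3): total = 1860
  β (20, 20): total = 3530
Minimum is at α with total 1860 blocks.

α, total 1860 blocks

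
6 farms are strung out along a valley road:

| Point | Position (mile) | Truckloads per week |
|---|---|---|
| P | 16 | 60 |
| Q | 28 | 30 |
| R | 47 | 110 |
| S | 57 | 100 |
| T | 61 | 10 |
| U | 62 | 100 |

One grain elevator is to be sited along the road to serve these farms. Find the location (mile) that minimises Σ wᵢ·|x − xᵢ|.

For a sum of weighted absolute distances on a line, the optimum is the weighted median (not the mean). Total weight W = 410; half-weight = 205.
Sort by position and accumulate weight:
  mile 16 (P, w=60) → cum 60
  mile 28 (Q, w=30) → cum 90
  mile 47 (R, w=110) → cum 200
  mile 57 (S, w=100) → cum 300  ≥ 205 → median here
  mile 61 (T, w=10) → cum 310
  mile 62 (U, w=100) → cum 410
Optimal location: mile 57.

x = 57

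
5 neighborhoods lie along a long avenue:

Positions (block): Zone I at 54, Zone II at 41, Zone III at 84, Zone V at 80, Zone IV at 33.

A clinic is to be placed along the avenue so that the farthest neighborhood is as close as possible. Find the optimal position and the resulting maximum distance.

location 58.5, max distance 25.5

The 1-center on a line is the midpoint of the two extreme points: leftmost at 33, rightmost at 84.
Optimal location = (33 + 84)/2 = 58.5; maximum distance = (84 − 33)/2 = 25.5.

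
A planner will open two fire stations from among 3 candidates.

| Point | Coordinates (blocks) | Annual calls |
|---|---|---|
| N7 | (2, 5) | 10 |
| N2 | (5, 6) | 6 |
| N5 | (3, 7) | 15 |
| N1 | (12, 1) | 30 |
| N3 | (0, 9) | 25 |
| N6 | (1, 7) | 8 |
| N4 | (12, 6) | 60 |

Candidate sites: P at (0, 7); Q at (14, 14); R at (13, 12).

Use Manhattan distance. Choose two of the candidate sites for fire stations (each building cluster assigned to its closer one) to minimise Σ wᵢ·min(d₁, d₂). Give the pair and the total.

{P, R}, total 959

Evaluate every pair (each demand assigned to the nearer of the two):
  {P, R}: total = 959
  {P, Q}: total = 1229
  {Q, R}: total = 1805
Best pair: {P, R} with total 959.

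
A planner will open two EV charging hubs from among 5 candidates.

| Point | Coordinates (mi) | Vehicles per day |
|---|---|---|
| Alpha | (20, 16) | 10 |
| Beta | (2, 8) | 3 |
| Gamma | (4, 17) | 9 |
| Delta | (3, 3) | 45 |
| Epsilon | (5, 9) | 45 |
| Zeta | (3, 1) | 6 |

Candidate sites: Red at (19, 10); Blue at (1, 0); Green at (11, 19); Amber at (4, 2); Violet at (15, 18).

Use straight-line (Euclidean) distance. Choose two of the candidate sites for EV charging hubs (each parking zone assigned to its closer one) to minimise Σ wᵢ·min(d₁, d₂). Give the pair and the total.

{Amber, Violet}, total 562.6

Evaluate every pair (each demand assigned to the nearer of the two):
  {Amber, Violet}: total = 562.6
  {Green, Amber}: total = 569.7
  {Red, Amber}: total = 605.1
  {Blue, Amber}: total = 756.9
  {Blue, Violet}: total = 796.3
  {Blue, Green}: total = 803.4
  {Red, Blue}: total = 852.9
  {Red, Green}: total = 1589.8
  {Green, Violet}: total = 1610.0
  {Red, Violet}: total = 1703.9
Best pair: {Amber, Violet} with total 562.6.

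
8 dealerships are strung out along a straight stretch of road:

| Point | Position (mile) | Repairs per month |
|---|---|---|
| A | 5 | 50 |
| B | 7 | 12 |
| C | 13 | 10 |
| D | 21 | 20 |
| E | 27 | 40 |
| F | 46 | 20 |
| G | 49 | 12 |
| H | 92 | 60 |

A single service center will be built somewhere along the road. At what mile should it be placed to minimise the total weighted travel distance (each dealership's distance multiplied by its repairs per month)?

For a sum of weighted absolute distances on a line, the optimum is the weighted median (not the mean). Total weight W = 224; half-weight = 112.
Sort by position and accumulate weight:
  mile 5 (A, w=50) → cum 50
  mile 7 (B, w=12) → cum 62
  mile 13 (C, w=10) → cum 72
  mile 21 (D, w=20) → cum 92
  mile 27 (E, w=40) → cum 132  ≥ 112 → median here
  mile 46 (F, w=20) → cum 152
  mile 49 (G, w=12) → cum 164
  mile 92 (H, w=60) → cum 224
Optimal location: mile 27.

x = 27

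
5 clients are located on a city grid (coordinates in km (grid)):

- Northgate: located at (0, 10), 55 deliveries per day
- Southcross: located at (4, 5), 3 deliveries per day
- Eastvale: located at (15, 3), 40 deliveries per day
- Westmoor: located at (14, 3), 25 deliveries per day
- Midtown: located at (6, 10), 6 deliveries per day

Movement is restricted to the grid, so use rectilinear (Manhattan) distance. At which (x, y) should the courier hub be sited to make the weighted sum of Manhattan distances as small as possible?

(14, 3)

Manhattan distance separates: Σwᵢ(|x−xᵢ|+|y−yᵢ|) = Σwᵢ|x−xᵢ| + Σwᵢ|y−yᵢ|, so x and y are optimised independently as 1-D weighted medians.
Total weight W = 129; half = 64.5.
x-coordinate, sorted with cumulative weight:
  x=0 (Northgate, w=55) cum 55
  x=4 (Southcross, w=3) cum 58
  x=6 (Midtown, w=6) cum 64
  x=14 (Westmoor, w=25) cum 89  ← median
  x=15 (Eastvale, w=40) cum 129
⇒ x* = 14
y-coordinate, sorted with cumulative weight:
  y=3 (Eastvale, w=40) cum 40
  y=3 (Westmoor, w=25) cum 65  ← median
  y=5 (Southcross, w=3) cum 68
  y=10 (Northgate, w=55) cum 123
  y=10 (Midtown, w=6) cum 129
⇒ y* = 3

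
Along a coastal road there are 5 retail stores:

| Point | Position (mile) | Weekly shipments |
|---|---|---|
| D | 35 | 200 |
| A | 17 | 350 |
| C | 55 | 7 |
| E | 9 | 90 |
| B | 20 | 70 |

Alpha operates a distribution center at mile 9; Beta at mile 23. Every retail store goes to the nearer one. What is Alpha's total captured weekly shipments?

The indifferent point is the midpoint (9+23)/2 = 16; retail stores left of it (closer to Alpha at 9) go to Alpha, those right go to Beta.
  E at 9 (w=90) → Alpha
  A at 17 (w=350) → Beta
  B at 20 (w=70) → Beta
  D at 35 (w=200) → Beta
  C at 55 (w=7) → Beta
Alpha captures 90; Beta captures 627.

90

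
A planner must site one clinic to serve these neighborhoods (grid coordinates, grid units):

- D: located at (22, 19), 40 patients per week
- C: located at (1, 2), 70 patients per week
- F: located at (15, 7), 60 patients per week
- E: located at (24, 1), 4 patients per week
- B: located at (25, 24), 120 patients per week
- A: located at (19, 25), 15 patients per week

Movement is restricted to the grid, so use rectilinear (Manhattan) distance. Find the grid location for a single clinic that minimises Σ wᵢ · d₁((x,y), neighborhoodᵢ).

Manhattan distance separates: Σwᵢ(|x−xᵢ|+|y−yᵢ|) = Σwᵢ|x−xᵢ| + Σwᵢ|y−yᵢ|, so x and y are optimised independently as 1-D weighted medians.
Total weight W = 309; half = 154.5.
x-coordinate, sorted with cumulative weight:
  x=1 (C, w=70) cum 70
  x=15 (F, w=60) cum 130
  x=19 (A, w=15) cum 145
  x=22 (D, w=40) cum 185  ← median
  x=24 (E, w=4) cum 189
  x=25 (B, w=120) cum 309
⇒ x* = 22
y-coordinate, sorted with cumulative weight:
  y=1 (E, w=4) cum 4
  y=2 (C, w=70) cum 74
  y=7 (F, w=60) cum 134
  y=19 (D, w=40) cum 174  ← median
  y=24 (B, w=120) cum 294
  y=25 (A, w=15) cum 309
⇒ y* = 19

(22, 19)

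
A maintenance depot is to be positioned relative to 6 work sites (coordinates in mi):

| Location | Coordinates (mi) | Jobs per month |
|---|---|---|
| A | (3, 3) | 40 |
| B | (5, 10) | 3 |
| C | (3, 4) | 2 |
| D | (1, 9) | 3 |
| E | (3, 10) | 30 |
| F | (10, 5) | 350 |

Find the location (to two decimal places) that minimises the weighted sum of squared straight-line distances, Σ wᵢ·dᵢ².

The minimiser of Σwᵢ‖p−pᵢ‖² is the weighted centroid p* = (Σwᵢpᵢ)/(Σwᵢ).
Σwᵢ = 428.
Σwᵢxᵢ = 40·3 + 3·5 + 2·3 + 3·1 + 30·3 + 350·10 = 3734.
Σwᵢyᵢ = 40·3 + 3·10 + 2·4 + 3·9 + 30·10 + 350·5 = 2235.
x* = 3734/428 = 8.72, y* = 2235/428 = 5.22.

(8.72, 5.22)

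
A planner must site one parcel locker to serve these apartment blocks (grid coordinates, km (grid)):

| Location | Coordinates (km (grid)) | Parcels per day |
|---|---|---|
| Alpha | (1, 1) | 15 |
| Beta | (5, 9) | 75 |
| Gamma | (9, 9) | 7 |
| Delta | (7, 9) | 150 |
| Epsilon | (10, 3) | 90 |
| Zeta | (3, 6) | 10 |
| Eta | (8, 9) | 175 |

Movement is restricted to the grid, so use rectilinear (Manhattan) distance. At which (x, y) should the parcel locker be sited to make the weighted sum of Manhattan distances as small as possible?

(8, 9)

Manhattan distance separates: Σwᵢ(|x−xᵢ|+|y−yᵢ|) = Σwᵢ|x−xᵢ| + Σwᵢ|y−yᵢ|, so x and y are optimised independently as 1-D weighted medians.
Total weight W = 522; half = 261.
x-coordinate, sorted with cumulative weight:
  x=1 (Alpha, w=15) cum 15
  x=3 (Zeta, w=10) cum 25
  x=5 (Beta, w=75) cum 100
  x=7 (Delta, w=150) cum 250
  x=8 (Eta, w=175) cum 425  ← median
  x=9 (Gamma, w=7) cum 432
  x=10 (Epsilon, w=90) cum 522
⇒ x* = 8
y-coordinate, sorted with cumulative weight:
  y=1 (Alpha, w=15) cum 15
  y=3 (Epsilon, w=90) cum 105
  y=6 (Zeta, w=10) cum 115
  y=9 (Beta, w=75) cum 190
  y=9 (Gamma, w=7) cum 197
  y=9 (Delta, w=150) cum 347  ← median
  y=9 (Eta, w=175) cum 522
⇒ y* = 9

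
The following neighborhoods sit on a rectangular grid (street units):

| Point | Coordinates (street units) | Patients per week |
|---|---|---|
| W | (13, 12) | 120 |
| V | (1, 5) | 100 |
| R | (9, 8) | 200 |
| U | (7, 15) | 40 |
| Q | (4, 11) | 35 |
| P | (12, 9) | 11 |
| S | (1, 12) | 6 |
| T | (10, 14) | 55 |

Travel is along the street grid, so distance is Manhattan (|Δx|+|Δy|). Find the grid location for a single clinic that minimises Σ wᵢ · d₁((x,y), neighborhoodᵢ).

Manhattan distance separates: Σwᵢ(|x−xᵢ|+|y−yᵢ|) = Σwᵢ|x−xᵢ| + Σwᵢ|y−yᵢ|, so x and y are optimised independently as 1-D weighted medians.
Total weight W = 567; half = 283.5.
x-coordinate, sorted with cumulative weight:
  x=1 (V, w=100) cum 100
  x=1 (S, w=6) cum 106
  x=4 (Q, w=35) cum 141
  x=7 (U, w=40) cum 181
  x=9 (R, w=200) cum 381  ← median
  x=10 (T, w=55) cum 436
  x=12 (P, w=11) cum 447
  x=13 (W, w=120) cum 567
⇒ x* = 9
y-coordinate, sorted with cumulative weight:
  y=5 (V, w=100) cum 100
  y=8 (R, w=200) cum 300  ← median
  y=9 (P, w=11) cum 311
  y=11 (Q, w=35) cum 346
  y=12 (W, w=120) cum 466
  y=12 (S, w=6) cum 472
  y=14 (T, w=55) cum 527
  y=15 (U, w=40) cum 567
⇒ y* = 8

(9, 8)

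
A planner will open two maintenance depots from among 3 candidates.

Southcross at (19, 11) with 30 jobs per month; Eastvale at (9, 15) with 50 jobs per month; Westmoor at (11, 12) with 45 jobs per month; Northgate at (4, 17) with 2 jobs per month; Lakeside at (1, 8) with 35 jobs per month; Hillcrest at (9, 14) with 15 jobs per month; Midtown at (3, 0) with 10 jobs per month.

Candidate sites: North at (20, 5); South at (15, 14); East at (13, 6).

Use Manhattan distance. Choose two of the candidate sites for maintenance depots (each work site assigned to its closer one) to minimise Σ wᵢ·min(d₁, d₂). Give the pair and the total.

{South, East}, total 1598

Evaluate every pair (each demand assigned to the nearer of the two):
  {South, East}: total = 1598
  {North, South}: total = 1868
  {North, East}: total = 2090
Best pair: {South, East} with total 1598.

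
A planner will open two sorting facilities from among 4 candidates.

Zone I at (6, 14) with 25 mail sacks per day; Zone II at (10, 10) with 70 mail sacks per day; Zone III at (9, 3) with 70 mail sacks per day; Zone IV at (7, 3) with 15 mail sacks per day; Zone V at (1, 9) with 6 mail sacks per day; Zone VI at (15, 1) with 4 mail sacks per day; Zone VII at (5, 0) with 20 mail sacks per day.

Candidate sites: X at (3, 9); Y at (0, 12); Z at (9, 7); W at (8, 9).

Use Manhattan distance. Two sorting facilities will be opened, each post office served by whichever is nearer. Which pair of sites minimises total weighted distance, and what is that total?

Evaluate every pair (each demand assigned to the nearer of the two):
  {Z, W}: total = 1065
  {X, Z}: total = 1130
  {Y, Z}: total = 1142
  {X, W}: total = 1272
  {Y, W}: total = 1304
  {X, Y}: total = 2062
Best pair: {Z, W} with total 1065.

{Z, W}, total 1065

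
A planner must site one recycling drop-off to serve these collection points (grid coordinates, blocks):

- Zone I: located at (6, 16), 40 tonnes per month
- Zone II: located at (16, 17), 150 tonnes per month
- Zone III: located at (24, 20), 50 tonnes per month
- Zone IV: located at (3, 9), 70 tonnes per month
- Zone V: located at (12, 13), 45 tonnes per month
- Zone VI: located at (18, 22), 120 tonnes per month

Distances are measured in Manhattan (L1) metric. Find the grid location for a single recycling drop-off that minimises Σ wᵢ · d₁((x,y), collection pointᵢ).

Manhattan distance separates: Σwᵢ(|x−xᵢ|+|y−yᵢ|) = Σwᵢ|x−xᵢ| + Σwᵢ|y−yᵢ|, so x and y are optimised independently as 1-D weighted medians.
Total weight W = 475; half = 237.5.
x-coordinate, sorted with cumulative weight:
  x=3 (Zone IV, w=70) cum 70
  x=6 (Zone I, w=40) cum 110
  x=12 (Zone V, w=45) cum 155
  x=16 (Zone II, w=150) cum 305  ← median
  x=18 (Zone VI, w=120) cum 425
  x=24 (Zone III, w=50) cum 475
⇒ x* = 16
y-coordinate, sorted with cumulative weight:
  y=9 (Zone IV, w=70) cum 70
  y=13 (Zone V, w=45) cum 115
  y=16 (Zone I, w=40) cum 155
  y=17 (Zone II, w=150) cum 305  ← median
  y=20 (Zone III, w=50) cum 355
  y=22 (Zone VI, w=120) cum 475
⇒ y* = 17

(16, 17)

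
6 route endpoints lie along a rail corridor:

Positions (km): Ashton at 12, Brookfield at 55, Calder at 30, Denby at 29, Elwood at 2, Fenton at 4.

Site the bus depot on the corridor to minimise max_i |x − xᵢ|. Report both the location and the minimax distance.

location 28.5, max distance 26.5

The 1-center on a line is the midpoint of the two extreme points: leftmost at 2, rightmost at 55.
Optimal location = (2 + 55)/2 = 28.5; maximum distance = (55 − 2)/2 = 26.5.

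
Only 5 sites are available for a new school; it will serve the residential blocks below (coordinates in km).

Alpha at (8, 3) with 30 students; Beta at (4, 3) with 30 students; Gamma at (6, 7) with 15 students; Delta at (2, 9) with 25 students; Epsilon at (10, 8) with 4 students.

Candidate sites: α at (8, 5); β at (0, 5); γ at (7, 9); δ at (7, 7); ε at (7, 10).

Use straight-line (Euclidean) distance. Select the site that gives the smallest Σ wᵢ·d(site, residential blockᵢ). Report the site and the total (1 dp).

Total weighted distance at each candidate:
  α (8, 5): total = 431.3
  β (0, 5): total = 630.0
  γ (7, 9): total = 554.9
  δ (7, 7): total = 436.0
  ε (7, 10): total = 629.9
Minimum is at α with total 431.3 km.

α, total 431.3 km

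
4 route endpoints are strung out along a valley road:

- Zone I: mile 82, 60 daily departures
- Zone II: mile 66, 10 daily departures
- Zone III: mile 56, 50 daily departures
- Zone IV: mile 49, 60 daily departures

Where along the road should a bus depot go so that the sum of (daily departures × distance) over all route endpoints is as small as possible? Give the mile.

x = 56

For a sum of weighted absolute distances on a line, the optimum is the weighted median (not the mean). Total weight W = 180; half-weight = 90.
Sort by position and accumulate weight:
  mile 49 (Zone IV, w=60) → cum 60
  mile 56 (Zone III, w=50) → cum 110  ≥ 90 → median here
  mile 66 (Zone II, w=10) → cum 120
  mile 82 (Zone I, w=60) → cum 180
Optimal location: mile 56.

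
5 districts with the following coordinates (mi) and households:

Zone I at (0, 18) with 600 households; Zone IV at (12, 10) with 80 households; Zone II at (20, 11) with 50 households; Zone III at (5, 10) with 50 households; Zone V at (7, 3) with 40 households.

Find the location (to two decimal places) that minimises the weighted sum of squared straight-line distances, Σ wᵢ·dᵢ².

The minimiser of Σwᵢ‖p−pᵢ‖² is the weighted centroid p* = (Σwᵢpᵢ)/(Σwᵢ).
Σwᵢ = 820.
Σwᵢxᵢ = 600·0 + 80·12 + 50·20 + 50·5 + 40·7 = 2490.
Σwᵢyᵢ = 600·18 + 80·10 + 50·11 + 50·10 + 40·3 = 12770.
x* = 2490/820 = 3.04, y* = 12770/820 = 15.57.

(3.04, 15.57)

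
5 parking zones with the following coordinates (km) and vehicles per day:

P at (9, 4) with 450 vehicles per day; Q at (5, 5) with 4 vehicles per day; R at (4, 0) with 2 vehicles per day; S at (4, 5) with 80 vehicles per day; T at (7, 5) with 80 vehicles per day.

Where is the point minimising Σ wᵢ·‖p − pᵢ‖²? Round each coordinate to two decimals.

(8.05, 4.25)

The minimiser of Σwᵢ‖p−pᵢ‖² is the weighted centroid p* = (Σwᵢpᵢ)/(Σwᵢ).
Σwᵢ = 616.
Σwᵢxᵢ = 450·9 + 4·5 + 2·4 + 80·4 + 80·7 = 4958.
Σwᵢyᵢ = 450·4 + 4·5 + 2·0 + 80·5 + 80·5 = 2620.
x* = 4958/616 = 8.05, y* = 2620/616 = 4.25.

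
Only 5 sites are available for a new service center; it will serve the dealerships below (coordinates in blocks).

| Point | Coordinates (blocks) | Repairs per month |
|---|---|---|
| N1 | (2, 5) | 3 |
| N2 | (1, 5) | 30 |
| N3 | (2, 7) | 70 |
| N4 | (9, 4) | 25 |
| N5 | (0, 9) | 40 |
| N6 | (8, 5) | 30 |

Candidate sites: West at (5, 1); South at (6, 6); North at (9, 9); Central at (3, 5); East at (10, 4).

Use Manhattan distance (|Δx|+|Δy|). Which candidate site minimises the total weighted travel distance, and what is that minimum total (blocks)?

Central, total 878 blocks

Total weighted distance at each candidate:
  West (5, 1): total = 1796
  South (6, 6): total = 1120
  North (9, 9): total = 1658
  Central (3, 5): total = 878
  East (10, 4): total = 1812
Minimum is at Central with total 878 blocks.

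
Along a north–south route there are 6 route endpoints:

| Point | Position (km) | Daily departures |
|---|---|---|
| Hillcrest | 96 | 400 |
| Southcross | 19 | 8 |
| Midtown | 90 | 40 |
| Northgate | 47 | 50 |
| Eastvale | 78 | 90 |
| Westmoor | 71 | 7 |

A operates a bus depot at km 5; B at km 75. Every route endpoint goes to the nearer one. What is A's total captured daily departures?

8

The indifferent point is the midpoint (5+75)/2 = 40; route endpoints left of it (closer to A at 5) go to A, those right go to B.
  Southcross at 19 (w=8) → A
  Northgate at 47 (w=50) → B
  Westmoor at 71 (w=7) → B
  Eastvale at 78 (w=90) → B
  Midtown at 90 (w=40) → B
  Hillcrest at 96 (w=400) → B
A captures 8; B captures 587.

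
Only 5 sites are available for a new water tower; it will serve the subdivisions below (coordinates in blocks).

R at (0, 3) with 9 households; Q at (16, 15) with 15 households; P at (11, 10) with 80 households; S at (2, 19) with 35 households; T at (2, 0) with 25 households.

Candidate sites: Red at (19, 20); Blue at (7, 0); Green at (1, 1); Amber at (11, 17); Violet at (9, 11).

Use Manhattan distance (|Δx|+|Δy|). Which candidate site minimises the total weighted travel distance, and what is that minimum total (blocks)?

Total weighted distance at each candidate:
  Red (19, 20): total = 3439
  Blue (7, 0): total = 2535
  Green (1, 1): total = 2697
  Amber (11, 17): total = 1925
  Violet (9, 11): total = 1533
Minimum is at Violet with total 1533 blocks.

Violet, total 1533 blocks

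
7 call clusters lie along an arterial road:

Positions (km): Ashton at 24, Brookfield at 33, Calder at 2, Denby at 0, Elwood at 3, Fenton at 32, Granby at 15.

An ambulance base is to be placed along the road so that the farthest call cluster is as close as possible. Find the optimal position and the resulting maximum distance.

location 16.5, max distance 16.5

The 1-center on a line is the midpoint of the two extreme points: leftmost at 0, rightmost at 33.
Optimal location = (0 + 33)/2 = 16.5; maximum distance = (33 − 0)/2 = 16.5.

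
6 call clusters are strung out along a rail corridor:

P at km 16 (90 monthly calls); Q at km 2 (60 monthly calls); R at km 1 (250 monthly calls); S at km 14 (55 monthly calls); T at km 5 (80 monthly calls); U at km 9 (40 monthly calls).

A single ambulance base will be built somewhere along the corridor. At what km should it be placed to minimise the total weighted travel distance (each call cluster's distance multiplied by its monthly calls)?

For a sum of weighted absolute distances on a line, the optimum is the weighted median (not the mean). Total weight W = 575; half-weight = 287.5.
Sort by position and accumulate weight:
  km 1 (R, w=250) → cum 250
  km 2 (Q, w=60) → cum 310  ≥ 287.5 → median here
  km 5 (T, w=80) → cum 390
  km 9 (U, w=40) → cum 430
  km 14 (S, w=55) → cum 485
  km 16 (P, w=90) → cum 575
Optimal location: km 2.

x = 2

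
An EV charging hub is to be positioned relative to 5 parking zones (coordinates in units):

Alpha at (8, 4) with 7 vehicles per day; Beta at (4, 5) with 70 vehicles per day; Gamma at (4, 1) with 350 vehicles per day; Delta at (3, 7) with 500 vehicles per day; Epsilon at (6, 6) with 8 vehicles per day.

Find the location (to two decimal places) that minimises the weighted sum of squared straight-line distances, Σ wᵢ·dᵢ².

The minimiser of Σwᵢ‖p−pᵢ‖² is the weighted centroid p* = (Σwᵢpᵢ)/(Σwᵢ).
Σwᵢ = 935.
Σwᵢxᵢ = 7·8 + 70·4 + 350·4 + 500·3 + 8·6 = 3284.
Σwᵢyᵢ = 7·4 + 70·5 + 350·1 + 500·7 + 8·6 = 4276.
x* = 3284/935 = 3.51, y* = 4276/935 = 4.57.

(3.51, 4.57)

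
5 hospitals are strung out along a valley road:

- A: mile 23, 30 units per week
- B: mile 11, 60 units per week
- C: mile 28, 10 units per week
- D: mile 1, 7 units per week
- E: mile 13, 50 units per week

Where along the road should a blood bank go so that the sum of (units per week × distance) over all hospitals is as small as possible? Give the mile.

x = 13

For a sum of weighted absolute distances on a line, the optimum is the weighted median (not the mean). Total weight W = 157; half-weight = 78.5.
Sort by position and accumulate weight:
  mile 1 (D, w=7) → cum 7
  mile 11 (B, w=60) → cum 67
  mile 13 (E, w=50) → cum 117  ≥ 78.5 → median here
  mile 23 (A, w=30) → cum 147
  mile 28 (C, w=10) → cum 157
Optimal location: mile 13.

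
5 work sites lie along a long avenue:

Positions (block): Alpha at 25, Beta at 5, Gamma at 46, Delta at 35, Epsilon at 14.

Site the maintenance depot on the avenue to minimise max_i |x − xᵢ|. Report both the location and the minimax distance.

The 1-center on a line is the midpoint of the two extreme points: leftmost at 5, rightmost at 46.
Optimal location = (5 + 46)/2 = 25.5; maximum distance = (46 − 5)/2 = 20.5.

location 25.5, max distance 20.5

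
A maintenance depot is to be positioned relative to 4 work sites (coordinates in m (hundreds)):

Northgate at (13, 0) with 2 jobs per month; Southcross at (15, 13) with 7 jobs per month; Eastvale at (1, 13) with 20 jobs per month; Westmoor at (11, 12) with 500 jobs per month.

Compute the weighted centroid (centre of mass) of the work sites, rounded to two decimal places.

The minimiser of Σwᵢ‖p−pᵢ‖² is the weighted centroid p* = (Σwᵢpᵢ)/(Σwᵢ).
Σwᵢ = 529.
Σwᵢxᵢ = 2·13 + 7·15 + 20·1 + 500·11 = 5651.
Σwᵢyᵢ = 2·0 + 7·13 + 20·13 + 500·12 = 6351.
x* = 5651/529 = 10.68, y* = 6351/529 = 12.01.

(10.68, 12.01)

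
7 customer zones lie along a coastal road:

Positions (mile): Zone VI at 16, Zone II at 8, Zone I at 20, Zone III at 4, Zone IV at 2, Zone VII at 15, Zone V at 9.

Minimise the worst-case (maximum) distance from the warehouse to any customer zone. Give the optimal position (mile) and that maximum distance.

location 11, max distance 9

The 1-center on a line is the midpoint of the two extreme points: leftmost at 2, rightmost at 20.
Optimal location = (2 + 20)/2 = 11; maximum distance = (20 − 2)/2 = 9.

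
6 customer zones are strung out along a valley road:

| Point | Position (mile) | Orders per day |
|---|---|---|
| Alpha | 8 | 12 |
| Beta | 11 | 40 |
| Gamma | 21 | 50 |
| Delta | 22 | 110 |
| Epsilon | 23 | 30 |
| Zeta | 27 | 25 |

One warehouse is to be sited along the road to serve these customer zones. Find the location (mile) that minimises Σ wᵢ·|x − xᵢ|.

x = 22

For a sum of weighted absolute distances on a line, the optimum is the weighted median (not the mean). Total weight W = 267; half-weight = 133.5.
Sort by position and accumulate weight:
  mile 8 (Alpha, w=12) → cum 12
  mile 11 (Beta, w=40) → cum 52
  mile 21 (Gamma, w=50) → cum 102
  mile 22 (Delta, w=110) → cum 212  ≥ 133.5 → median here
  mile 23 (Epsilon, w=30) → cum 242
  mile 27 (Zeta, w=25) → cum 267
Optimal location: mile 22.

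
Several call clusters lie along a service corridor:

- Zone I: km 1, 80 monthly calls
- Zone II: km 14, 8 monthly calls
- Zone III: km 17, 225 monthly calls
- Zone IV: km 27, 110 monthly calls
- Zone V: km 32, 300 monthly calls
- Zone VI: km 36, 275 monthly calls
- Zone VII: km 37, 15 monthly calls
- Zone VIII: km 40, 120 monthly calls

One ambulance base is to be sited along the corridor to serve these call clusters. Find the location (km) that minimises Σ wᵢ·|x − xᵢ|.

For a sum of weighted absolute distances on a line, the optimum is the weighted median (not the mean). Total weight W = 1133; half-weight = 566.5.
Sort by position and accumulate weight:
  km 1 (Zone I, w=80) → cum 80
  km 14 (Zone II, w=8) → cum 88
  km 17 (Zone III, w=225) → cum 313
  km 27 (Zone IV, w=110) → cum 423
  km 32 (Zone V, w=300) → cum 723  ≥ 566.5 → median here
  km 36 (Zone VI, w=275) → cum 998
  km 37 (Zone VII, w=15) → cum 1013
  km 40 (Zone VIII, w=120) → cum 1133
Optimal location: km 32.

x = 32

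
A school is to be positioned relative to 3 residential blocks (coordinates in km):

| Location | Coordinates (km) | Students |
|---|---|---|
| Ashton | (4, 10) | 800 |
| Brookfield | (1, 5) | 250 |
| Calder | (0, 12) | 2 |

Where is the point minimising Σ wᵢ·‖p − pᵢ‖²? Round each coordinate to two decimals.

The minimiser of Σwᵢ‖p−pᵢ‖² is the weighted centroid p* = (Σwᵢpᵢ)/(Σwᵢ).
Σwᵢ = 1052.
Σwᵢxᵢ = 800·4 + 250·1 + 2·0 = 3450.
Σwᵢyᵢ = 800·10 + 250·5 + 2·12 = 9274.
x* = 3450/1052 = 3.28, y* = 9274/1052 = 8.82.

(3.28, 8.82)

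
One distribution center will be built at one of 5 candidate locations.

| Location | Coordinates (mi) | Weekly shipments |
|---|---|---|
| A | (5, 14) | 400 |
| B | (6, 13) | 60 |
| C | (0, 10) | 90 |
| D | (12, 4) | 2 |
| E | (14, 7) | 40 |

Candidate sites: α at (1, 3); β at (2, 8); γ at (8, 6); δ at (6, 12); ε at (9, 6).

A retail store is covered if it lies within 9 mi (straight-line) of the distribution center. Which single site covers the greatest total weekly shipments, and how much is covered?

γ, covering 592

Coverage radius r = 9 mi; a point is covered iff (Δx)²+(Δy)² ≤ 9² = 81.
  α (1, 3): covers {C} → 90
  β (2, 8): covers {A, B, C} → 550
  γ (8, 6): covers {A, B, C, D, E} → 592
  δ (6, 12): covers {A, B, C} → 550
  ε (9, 6): covers {A, B, D, E} → 502
Maximum coverage at γ: 592 weekly shipments.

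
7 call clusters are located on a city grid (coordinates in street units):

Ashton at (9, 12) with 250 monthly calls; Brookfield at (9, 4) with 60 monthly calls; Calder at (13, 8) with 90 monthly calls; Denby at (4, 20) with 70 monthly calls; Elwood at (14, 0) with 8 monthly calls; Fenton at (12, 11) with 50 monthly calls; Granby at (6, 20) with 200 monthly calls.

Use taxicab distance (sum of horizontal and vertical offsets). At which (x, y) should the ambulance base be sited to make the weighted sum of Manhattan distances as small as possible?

Manhattan distance separates: Σwᵢ(|x−xᵢ|+|y−yᵢ|) = Σwᵢ|x−xᵢ| + Σwᵢ|y−yᵢ|, so x and y are optimised independently as 1-D weighted medians.
Total weight W = 728; half = 364.
x-coordinate, sorted with cumulative weight:
  x=4 (Denby, w=70) cum 70
  x=6 (Granby, w=200) cum 270
  x=9 (Ashton, w=250) cum 520  ← median
  x=9 (Brookfield, w=60) cum 580
  x=12 (Fenton, w=50) cum 630
  x=13 (Calder, w=90) cum 720
  x=14 (Elwood, w=8) cum 728
⇒ x* = 9
y-coordinate, sorted with cumulative weight:
  y=0 (Elwood, w=8) cum 8
  y=4 (Brookfield, w=60) cum 68
  y=8 (Calder, w=90) cum 158
  y=11 (Fenton, w=50) cum 208
  y=12 (Ashton, w=250) cum 458  ← median
  y=20 (Denby, w=70) cum 528
  y=20 (Granby, w=200) cum 728
⇒ y* = 12

(9, 12)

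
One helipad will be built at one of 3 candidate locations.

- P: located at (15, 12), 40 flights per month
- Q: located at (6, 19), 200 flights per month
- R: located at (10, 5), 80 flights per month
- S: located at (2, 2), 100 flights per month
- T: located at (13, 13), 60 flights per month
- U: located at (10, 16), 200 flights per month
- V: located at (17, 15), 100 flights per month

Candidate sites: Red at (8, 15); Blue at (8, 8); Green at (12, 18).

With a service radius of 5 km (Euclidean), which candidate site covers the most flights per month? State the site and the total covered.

Red, covering 400

Coverage radius r = 5 km; a point is covered iff (Δx)²+(Δy)² ≤ 5² = 25.
  Red (8, 15): covers {Q, U} → 400
  Blue (8, 8): covers {R} → 80
  Green (12, 18): covers {U} → 200
Maximum coverage at Red: 400 flights per month.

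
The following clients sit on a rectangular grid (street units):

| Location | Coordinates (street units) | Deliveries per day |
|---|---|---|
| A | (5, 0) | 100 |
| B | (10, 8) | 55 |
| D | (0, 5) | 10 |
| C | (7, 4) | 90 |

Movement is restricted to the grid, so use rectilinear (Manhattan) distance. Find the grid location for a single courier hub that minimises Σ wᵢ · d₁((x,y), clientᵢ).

(7, 4)

Manhattan distance separates: Σwᵢ(|x−xᵢ|+|y−yᵢ|) = Σwᵢ|x−xᵢ| + Σwᵢ|y−yᵢ|, so x and y are optimised independently as 1-D weighted medians.
Total weight W = 255; half = 127.5.
x-coordinate, sorted with cumulative weight:
  x=0 (D, w=10) cum 10
  x=5 (A, w=100) cum 110
  x=7 (C, w=90) cum 200  ← median
  x=10 (B, w=55) cum 255
⇒ x* = 7
y-coordinate, sorted with cumulative weight:
  y=0 (A, w=100) cum 100
  y=4 (C, w=90) cum 190  ← median
  y=5 (D, w=10) cum 200
  y=8 (B, w=55) cum 255
⇒ y* = 4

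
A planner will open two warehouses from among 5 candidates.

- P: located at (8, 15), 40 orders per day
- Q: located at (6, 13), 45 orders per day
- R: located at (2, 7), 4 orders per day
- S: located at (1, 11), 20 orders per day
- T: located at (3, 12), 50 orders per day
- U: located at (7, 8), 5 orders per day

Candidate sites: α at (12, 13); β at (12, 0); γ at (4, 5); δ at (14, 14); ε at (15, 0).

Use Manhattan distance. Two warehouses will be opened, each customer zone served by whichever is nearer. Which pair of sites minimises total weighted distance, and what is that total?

Evaluate every pair (each demand assigned to the nearer of the two):
  {α, γ}: total = 1136
  {γ, δ}: total = 1311
  {α, β}: total = 1384
  {α, δ}: total = 1384
  {α, ε}: total = 1384
  {β, γ}: total = 1636
  {γ, ε}: total = 1636
  {β, δ}: total = 1788
  {δ, ε}: total = 1796
  {β, ε}: total = 3238
Best pair: {α, γ} with total 1136.

{α, γ}, total 1136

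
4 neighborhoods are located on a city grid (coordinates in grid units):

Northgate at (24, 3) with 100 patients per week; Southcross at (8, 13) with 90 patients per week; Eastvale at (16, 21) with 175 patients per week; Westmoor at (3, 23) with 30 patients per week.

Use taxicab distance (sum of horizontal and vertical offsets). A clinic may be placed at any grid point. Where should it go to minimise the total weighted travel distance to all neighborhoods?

(16, 21)

Manhattan distance separates: Σwᵢ(|x−xᵢ|+|y−yᵢ|) = Σwᵢ|x−xᵢ| + Σwᵢ|y−yᵢ|, so x and y are optimised independently as 1-D weighted medians.
Total weight W = 395; half = 197.5.
x-coordinate, sorted with cumulative weight:
  x=3 (Westmoor, w=30) cum 30
  x=8 (Southcross, w=90) cum 120
  x=16 (Eastvale, w=175) cum 295  ← median
  x=24 (Northgate, w=100) cum 395
⇒ x* = 16
y-coordinate, sorted with cumulative weight:
  y=3 (Northgate, w=100) cum 100
  y=13 (Southcross, w=90) cum 190
  y=21 (Eastvale, w=175) cum 365  ← median
  y=23 (Westmoor, w=30) cum 395
⇒ y* = 21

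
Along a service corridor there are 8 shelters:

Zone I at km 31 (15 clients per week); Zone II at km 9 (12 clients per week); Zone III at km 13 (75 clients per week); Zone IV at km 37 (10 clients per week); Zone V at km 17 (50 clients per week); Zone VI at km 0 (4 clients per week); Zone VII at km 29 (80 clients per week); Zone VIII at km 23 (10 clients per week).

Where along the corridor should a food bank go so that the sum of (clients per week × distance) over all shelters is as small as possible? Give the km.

x = 17

For a sum of weighted absolute distances on a line, the optimum is the weighted median (not the mean). Total weight W = 256; half-weight = 128.
Sort by position and accumulate weight:
  km 0 (Zone VI, w=4) → cum 4
  km 9 (Zone II, w=12) → cum 16
  km 13 (Zone III, w=75) → cum 91
  km 17 (Zone V, w=50) → cum 141  ≥ 128 → median here
  km 23 (Zone VIII, w=10) → cum 151
  km 29 (Zone VII, w=80) → cum 231
  km 31 (Zone I, w=15) → cum 246
  km 37 (Zone IV, w=10) → cum 256
Optimal location: km 17.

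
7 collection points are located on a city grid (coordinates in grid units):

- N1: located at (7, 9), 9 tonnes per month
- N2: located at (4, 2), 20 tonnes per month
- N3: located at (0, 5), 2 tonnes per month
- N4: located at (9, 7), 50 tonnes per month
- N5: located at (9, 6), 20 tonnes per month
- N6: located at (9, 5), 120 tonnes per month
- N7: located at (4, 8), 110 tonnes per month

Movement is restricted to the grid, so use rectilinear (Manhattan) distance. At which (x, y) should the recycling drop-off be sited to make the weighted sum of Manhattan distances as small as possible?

Manhattan distance separates: Σwᵢ(|x−xᵢ|+|y−yᵢ|) = Σwᵢ|x−xᵢ| + Σwᵢ|y−yᵢ|, so x and y are optimised independently as 1-D weighted medians.
Total weight W = 331; half = 165.5.
x-coordinate, sorted with cumulative weight:
  x=0 (N3, w=2) cum 2
  x=4 (N2, w=20) cum 22
  x=4 (N7, w=110) cum 132
  x=7 (N1, w=9) cum 141
  x=9 (N4, w=50) cum 191  ← median
  x=9 (N5, w=20) cum 211
  x=9 (N6, w=120) cum 331
⇒ x* = 9
y-coordinate, sorted with cumulative weight:
  y=2 (N2, w=20) cum 20
  y=5 (N3, w=2) cum 22
  y=5 (N6, w=120) cum 142
  y=6 (N5, w=20) cum 162
  y=7 (N4, w=50) cum 212  ← median
  y=8 (N7, w=110) cum 322
  y=9 (N1, w=9) cum 331
⇒ y* = 7

(9, 7)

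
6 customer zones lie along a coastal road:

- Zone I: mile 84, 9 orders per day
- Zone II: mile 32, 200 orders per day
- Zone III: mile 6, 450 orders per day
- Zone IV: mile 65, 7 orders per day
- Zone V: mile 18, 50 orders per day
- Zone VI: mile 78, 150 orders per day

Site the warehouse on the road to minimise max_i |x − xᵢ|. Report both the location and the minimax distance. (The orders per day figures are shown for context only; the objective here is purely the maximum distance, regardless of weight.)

The 1-center on a line is the midpoint of the two extreme points: leftmost at 6, rightmost at 84.
Optimal location = (6 + 84)/2 = 45; maximum distance = (84 − 6)/2 = 39.

location 45, max distance 39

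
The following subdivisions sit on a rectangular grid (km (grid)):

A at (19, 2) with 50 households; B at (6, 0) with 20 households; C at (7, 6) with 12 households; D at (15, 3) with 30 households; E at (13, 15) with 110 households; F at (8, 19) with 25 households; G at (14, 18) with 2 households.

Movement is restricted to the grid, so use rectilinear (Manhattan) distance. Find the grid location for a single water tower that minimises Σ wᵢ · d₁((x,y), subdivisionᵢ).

(13, 15)

Manhattan distance separates: Σwᵢ(|x−xᵢ|+|y−yᵢ|) = Σwᵢ|x−xᵢ| + Σwᵢ|y−yᵢ|, so x and y are optimised independently as 1-D weighted medians.
Total weight W = 249; half = 124.5.
x-coordinate, sorted with cumulative weight:
  x=6 (B, w=20) cum 20
  x=7 (C, w=12) cum 32
  x=8 (F, w=25) cum 57
  x=13 (E, w=110) cum 167  ← median
  x=14 (G, w=2) cum 169
  x=15 (D, w=30) cum 199
  x=19 (A, w=50) cum 249
⇒ x* = 13
y-coordinate, sorted with cumulative weight:
  y=0 (B, w=20) cum 20
  y=2 (A, w=50) cum 70
  y=3 (D, w=30) cum 100
  y=6 (C, w=12) cum 112
  y=15 (E, w=110) cum 222  ← median
  y=18 (G, w=2) cum 224
  y=19 (F, w=25) cum 249
⇒ y* = 15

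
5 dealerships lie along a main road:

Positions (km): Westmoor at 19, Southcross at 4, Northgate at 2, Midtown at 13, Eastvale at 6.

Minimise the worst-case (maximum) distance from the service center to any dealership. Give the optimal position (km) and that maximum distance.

location 10.5, max distance 8.5

The 1-center on a line is the midpoint of the two extreme points: leftmost at 2, rightmost at 19.
Optimal location = (2 + 19)/2 = 10.5; maximum distance = (19 − 2)/2 = 8.5.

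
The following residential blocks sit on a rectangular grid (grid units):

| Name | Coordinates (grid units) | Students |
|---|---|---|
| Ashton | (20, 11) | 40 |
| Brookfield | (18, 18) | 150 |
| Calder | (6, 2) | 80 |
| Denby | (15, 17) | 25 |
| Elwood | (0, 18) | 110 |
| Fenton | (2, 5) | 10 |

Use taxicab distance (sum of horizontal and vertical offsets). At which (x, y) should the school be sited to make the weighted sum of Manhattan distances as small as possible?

Manhattan distance separates: Σwᵢ(|x−xᵢ|+|y−yᵢ|) = Σwᵢ|x−xᵢ| + Σwᵢ|y−yᵢ|, so x and y are optimised independently as 1-D weighted medians.
Total weight W = 415; half = 207.5.
x-coordinate, sorted with cumulative weight:
  x=0 (Elwood, w=110) cum 110
  x=2 (Fenton, w=10) cum 120
  x=6 (Calder, w=80) cum 200
  x=15 (Denby, w=25) cum 225  ← median
  x=18 (Brookfield, w=150) cum 375
  x=20 (Ashton, w=40) cum 415
⇒ x* = 15
y-coordinate, sorted with cumulative weight:
  y=2 (Calder, w=80) cum 80
  y=5 (Fenton, w=10) cum 90
  y=11 (Ashton, w=40) cum 130
  y=17 (Denby, w=25) cum 155
  y=18 (Brookfield, w=150) cum 305  ← median
  y=18 (Elwood, w=110) cum 415
⇒ y* = 18

(15, 18)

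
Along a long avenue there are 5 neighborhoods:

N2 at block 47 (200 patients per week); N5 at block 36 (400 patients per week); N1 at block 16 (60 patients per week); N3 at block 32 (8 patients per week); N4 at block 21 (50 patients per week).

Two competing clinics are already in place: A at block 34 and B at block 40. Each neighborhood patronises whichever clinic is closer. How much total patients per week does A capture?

The indifferent point is the midpoint (34+40)/2 = 37; neighborhoods left of it (closer to A at 34) go to A, those right go to B.
  N1 at 16 (w=60) → A
  N4 at 21 (w=50) → A
  N3 at 32 (w=8) → A
  N5 at 36 (w=400) → A
  N2 at 47 (w=200) → B
A captures 518; B captures 200.

518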